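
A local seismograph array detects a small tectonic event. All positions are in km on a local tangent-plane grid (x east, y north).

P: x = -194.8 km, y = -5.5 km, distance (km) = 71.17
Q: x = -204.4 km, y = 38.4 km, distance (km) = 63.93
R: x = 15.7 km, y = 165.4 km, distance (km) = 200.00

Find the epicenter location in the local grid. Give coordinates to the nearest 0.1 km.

Circle about each station: (x + 194.8)² + (y + 5.5)² = 71.17²; (x + 204.4)² + (y − 38.4)² = 63.93²; (x − 15.7)² + (y − 165.4)² = 200.00².
Subtracting the P equation from the Q and R equations removes the quadratic terms:
-19.2 x + 87.8 y = 6254.75
421.0 x + 341.8 y = -45308.47
Solving the 2×2 system: x ≈ -140.5, y ≈ 40.5 km.

x ≈ -140.5 km, y ≈ 40.5 km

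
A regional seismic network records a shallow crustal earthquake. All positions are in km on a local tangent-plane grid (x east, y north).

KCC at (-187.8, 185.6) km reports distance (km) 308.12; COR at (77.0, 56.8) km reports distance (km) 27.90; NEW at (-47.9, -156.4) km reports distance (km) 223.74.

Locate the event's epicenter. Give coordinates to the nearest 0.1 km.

x ≈ 77.5 km, y ≈ 28.9 km

Circle about each station: (x + 187.8)² + (y − 185.6)² = 308.12²; (x − 77.0)² + (y − 56.8)² = 27.90²; (x + 47.9)² + (y + 156.4)² = 223.74².
Subtracting the KCC equation from the COR and NEW equations removes the quadratic terms:
529.6 x − 257.6 y = 33598.56
279.8 x − 684.0 y = 1917.52
Solving the 2×2 system: x ≈ 77.5, y ≈ 28.9 km.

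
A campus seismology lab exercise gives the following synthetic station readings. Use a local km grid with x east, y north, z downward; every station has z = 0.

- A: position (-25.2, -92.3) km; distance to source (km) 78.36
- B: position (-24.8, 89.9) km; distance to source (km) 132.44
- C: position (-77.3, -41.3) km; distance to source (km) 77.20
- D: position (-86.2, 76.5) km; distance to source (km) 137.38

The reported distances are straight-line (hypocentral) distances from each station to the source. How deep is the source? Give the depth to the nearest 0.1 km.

z ≈ 50.3 km

Each station gives a sphere (x−x_i)² + (y−y_i)² + z² = d_i² (stations at z=0).
Subtracting the A sphere from B and C: z² cancels, leaving linear equations in x and y:
0.8 x + 364.4 y = -11857.34
-104.2 x + 102.0 y = -1292.90
Solving: x ≈ -19.403, y ≈ -32.497 km (keep extra digits for the depth step; rounded: -19.4, -32.5).
Then from the A sphere: z² = 78.36² − (x + 25.2)² − (y + 92.3)² with x = -19.403, y = -32.497, so z ≈ 50.302 ≈ 50.3 km.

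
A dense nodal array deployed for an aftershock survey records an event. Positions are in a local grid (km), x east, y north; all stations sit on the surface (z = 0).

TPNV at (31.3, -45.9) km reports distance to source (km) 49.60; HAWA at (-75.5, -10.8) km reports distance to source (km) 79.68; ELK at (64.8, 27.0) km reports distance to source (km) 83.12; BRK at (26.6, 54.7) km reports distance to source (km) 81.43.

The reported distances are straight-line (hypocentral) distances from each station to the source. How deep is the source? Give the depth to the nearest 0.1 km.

z ≈ 25.7 km

Each station gives a sphere (x−x_i)² + (y−y_i)² + z² = d_i² (stations at z=0).
Subtracting the TPNV sphere from HAWA and ELK: z² cancels, leaving linear equations in x and y:
-213.6 x + 70.2 y = -1158.35
67.0 x + 145.8 y = -2607.23
Solving: x ≈ -0.394, y ≈ -17.701 km (keep extra digits for the depth step; rounded: -0.4, -17.7).
Then from the TPNV sphere: z² = 49.60² − (x − 31.3)² − (y + 45.9)² with x = -0.394, y = -17.701, so z ≈ 25.700 ≈ 25.7 km.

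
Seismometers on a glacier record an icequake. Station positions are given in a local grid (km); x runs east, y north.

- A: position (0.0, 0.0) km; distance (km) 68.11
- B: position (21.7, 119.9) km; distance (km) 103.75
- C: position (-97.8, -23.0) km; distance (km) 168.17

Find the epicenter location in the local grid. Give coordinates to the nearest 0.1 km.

(63.4, 24.9)

Circle about each station: x² + y² = 68.11²; (x − 21.7)² + (y − 119.9)² = 103.75²; (x + 97.8)² + (y + 23.0)² = 168.17².
Subtracting the A equation from the B and C equations removes the quadratic terms:
43.4 x + 239.8 y = 8721.81
-195.6 x − 46.0 y = -13548.34
Solving the 2×2 system: x ≈ 63.4, y ≈ 24.9 km.
Check against A (with the unrounded x, y): √(x²+y²) = 68.12 ≈ 68.11 km. ✓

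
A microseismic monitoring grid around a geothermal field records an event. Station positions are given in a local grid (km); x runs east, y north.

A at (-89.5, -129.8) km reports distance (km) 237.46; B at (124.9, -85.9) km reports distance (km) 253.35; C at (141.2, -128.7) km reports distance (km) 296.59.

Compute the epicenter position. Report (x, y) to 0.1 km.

Circle about each station: (x + 89.5)² + (y + 129.8)² = 237.46²; (x − 124.9)² + (y + 85.9)² = 253.35²; (x − 141.2)² + (y + 128.7)² = 296.59².
Subtracting the A equation from the B and C equations removes the quadratic terms:
428.8 x + 87.8 y = -9678.44
461.4 x + 2.2 y = -19935.54
Solving the 2×2 system: x ≈ -43.7, y ≈ 103.2 km.
Check against A (with the unrounded x, y): √((x + 89.5)²+(y + 129.8)²) = 237.44 ≈ 237.46 km. ✓

-43.7 km east, 103.2 km north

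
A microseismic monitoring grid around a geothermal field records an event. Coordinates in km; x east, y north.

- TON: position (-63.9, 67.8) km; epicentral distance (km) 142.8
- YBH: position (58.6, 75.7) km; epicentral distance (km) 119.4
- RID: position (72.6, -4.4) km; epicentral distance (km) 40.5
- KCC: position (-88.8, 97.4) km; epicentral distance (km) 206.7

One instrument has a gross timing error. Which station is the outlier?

Solve using three stations at a time. Using YBH, RID, KCC (subtract circle equations pairwise → linear system) gives (x, y) ≈ (62.3, -43.7).
Distances from that point to each station vs reported:
  TON: calculated 168.4 vs reported 142.8 → residual 25.6 km
  YBH: calculated 119.4 vs reported 119.4 → residual 0.0 km
  RID: calculated 40.6 vs reported 40.5 → residual 0.1 km
  KCC: calculated 206.7 vs reported 206.7 → residual 0.0 km
YBH, RID, KCC are mutually consistent (residuals ≈ 0); TON is off by 25.6 km.

TON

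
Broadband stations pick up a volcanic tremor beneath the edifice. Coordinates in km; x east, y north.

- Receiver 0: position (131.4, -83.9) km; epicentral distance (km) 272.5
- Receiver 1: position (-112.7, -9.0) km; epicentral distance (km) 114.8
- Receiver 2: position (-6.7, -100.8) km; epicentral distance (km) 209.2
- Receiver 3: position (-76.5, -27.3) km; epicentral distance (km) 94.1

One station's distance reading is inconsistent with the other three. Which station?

Solve using three stations at a time. Using Receiver 0, Receiver 1, Receiver 2 (subtract circle equations pairwise → linear system) gives (x, y) ≈ (-71.4, 98.2).
Distances from that point to each station vs reported:
  Receiver 0: calculated 272.5 vs reported 272.5 → residual 0.0 km
  Receiver 1: calculated 114.9 vs reported 114.8 → residual 0.1 km
  Receiver 2: calculated 209.3 vs reported 209.2 → residual 0.1 km
  Receiver 3: calculated 125.6 vs reported 94.1 → residual 31.5 km
Receiver 0, Receiver 1, Receiver 2 are mutually consistent (residuals ≈ 0); Receiver 3 is off by 31.5 km.

Receiver 3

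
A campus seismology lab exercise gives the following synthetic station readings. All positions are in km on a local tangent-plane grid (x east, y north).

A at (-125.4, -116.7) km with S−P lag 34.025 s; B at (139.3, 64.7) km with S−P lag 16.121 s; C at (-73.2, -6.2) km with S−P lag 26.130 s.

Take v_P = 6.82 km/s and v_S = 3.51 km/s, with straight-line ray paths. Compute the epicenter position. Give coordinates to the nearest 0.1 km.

(111.0, -48.4)

Distance from S−P lag: d = Δt · v_P v_S / (v_P − v_S) = Δt · (6.82·3.51)/(6.82−3.51) ≈ 7.2321·Δt.
So d_A = 246.07, d_B = 116.59, d_C = 188.97 km.
Circle about each station: (x + 125.4)² + (y + 116.7)² = 246.07²; (x − 139.3)² + (y − 64.7)² = 116.59²; (x + 73.2)² + (y + 6.2)² = 188.97².
Subtracting the A equation from the B and C equations removes the quadratic terms:
529.4 x + 362.8 y = 41203.75
104.4 x + 221.0 y = 893.41
Solving the 2×2 system: x ≈ 111.0, y ≈ -48.4 km.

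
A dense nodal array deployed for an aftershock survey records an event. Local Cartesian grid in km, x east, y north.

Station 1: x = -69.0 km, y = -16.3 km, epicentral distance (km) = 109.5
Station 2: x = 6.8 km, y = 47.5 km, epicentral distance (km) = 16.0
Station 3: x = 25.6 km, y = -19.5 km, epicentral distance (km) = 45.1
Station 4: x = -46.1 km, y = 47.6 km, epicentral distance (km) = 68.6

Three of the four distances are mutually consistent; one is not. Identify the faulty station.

Solve using three stations at a time. Using Station 1, Station 2, Station 4 (subtract circle equations pairwise → linear system) gives (x, y) ≈ (22.4, 44.0).
Distances from that point to each station vs reported:
  Station 1: calculated 109.5 vs reported 109.5 → residual 0.0 km
  Station 2: calculated 16.0 vs reported 16.0 → residual 0.0 km
  Station 3: calculated 63.6 vs reported 45.1 → residual 18.5 km
  Station 4: calculated 68.6 vs reported 68.6 → residual 0.0 km
Station 1, Station 2, Station 4 are mutually consistent (residuals ≈ 0); Station 3 is off by 18.5 km.

Station 3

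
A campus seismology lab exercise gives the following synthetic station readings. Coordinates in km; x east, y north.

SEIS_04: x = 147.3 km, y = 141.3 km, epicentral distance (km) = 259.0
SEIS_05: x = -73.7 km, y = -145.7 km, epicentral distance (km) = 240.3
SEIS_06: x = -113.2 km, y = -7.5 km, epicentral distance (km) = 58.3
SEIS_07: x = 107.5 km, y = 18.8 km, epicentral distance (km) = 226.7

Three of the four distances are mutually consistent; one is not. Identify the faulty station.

Solve using three stations at a time. Using SEIS_04, SEIS_05, SEIS_07 (subtract circle equations pairwise → linear system) gives (x, y) ≈ (-106.8, 92.1).
Distances from that point to each station vs reported:
  SEIS_04: calculated 258.8 vs reported 259.0 → residual 0.2 km
  SEIS_05: calculated 240.1 vs reported 240.3 → residual 0.2 km
  SEIS_06: calculated 99.8 vs reported 58.3 → residual 41.5 km
  SEIS_07: calculated 226.5 vs reported 226.7 → residual 0.2 km
SEIS_04, SEIS_05, SEIS_07 are mutually consistent (residuals ≈ 0); SEIS_06 is off by 41.5 km.

SEIS_06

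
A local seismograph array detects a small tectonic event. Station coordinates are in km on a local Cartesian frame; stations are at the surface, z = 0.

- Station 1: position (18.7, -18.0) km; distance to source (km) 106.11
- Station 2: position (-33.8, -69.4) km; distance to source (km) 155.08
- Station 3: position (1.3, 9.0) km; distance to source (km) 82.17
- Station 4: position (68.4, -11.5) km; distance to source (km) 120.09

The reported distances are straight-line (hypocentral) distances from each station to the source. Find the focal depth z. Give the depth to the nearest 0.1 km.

z ≈ 51.9 km

Each station gives a sphere (x−x_i)² + (y−y_i)² + z² = d_i² (stations at z=0).
Subtracting the Station 1 sphere from Station 2 and Station 3: z² cancels, leaving linear equations in x and y:
-105.0 x − 102.8 y = -7505.36
-34.8 x + 54.0 y = 3916.42
Solving: x ≈ 0.290, y ≈ 72.713 km (keep extra digits for the depth step; rounded: 0.3, 72.7).
Then from the Station 1 sphere: z² = 106.11² − (x − 18.7)² − (y + 18.0)² with x = 0.290, y = 72.713, so z ≈ 51.880 ≈ 51.9 km.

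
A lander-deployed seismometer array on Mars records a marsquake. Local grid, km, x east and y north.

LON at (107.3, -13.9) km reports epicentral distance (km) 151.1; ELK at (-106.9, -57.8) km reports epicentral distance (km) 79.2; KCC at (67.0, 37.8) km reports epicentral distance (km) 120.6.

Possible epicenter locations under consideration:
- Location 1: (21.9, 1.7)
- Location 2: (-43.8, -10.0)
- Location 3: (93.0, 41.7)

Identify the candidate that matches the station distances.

Location 2

For each candidate, compare |candidate − station| to the reported distance:
Location 1: residuals LON 64.3, ELK 62.7, KCC 62.8 → max 64.3 km
Location 2: residuals LON 0.1, ELK 0.0, KCC 0.1 → max 0.1 km
Location 3: residuals LON 93.7, ELK 144.1, KCC 94.3 → max 144.1 km
Only Location 2 has all residuals ≈ 0.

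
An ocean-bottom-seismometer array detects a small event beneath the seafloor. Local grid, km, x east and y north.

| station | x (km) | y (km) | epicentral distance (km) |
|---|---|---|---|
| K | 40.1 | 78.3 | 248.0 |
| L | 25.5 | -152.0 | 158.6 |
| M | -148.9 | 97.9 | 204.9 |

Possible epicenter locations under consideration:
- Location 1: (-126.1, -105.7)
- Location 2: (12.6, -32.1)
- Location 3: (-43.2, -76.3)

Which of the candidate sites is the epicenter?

Location 1

For each candidate, compare |candidate − station| to the reported distance:
Location 1: residuals K 0.1, L 0.1, M 0.0 → max 0.1 km
Location 2: residuals K 134.2, L 38.0, M 2.4 → max 134.2 km
Location 3: residuals K 72.4, L 56.4, M 1.1 → max 72.4 km
Only Location 1 has all residuals ≈ 0.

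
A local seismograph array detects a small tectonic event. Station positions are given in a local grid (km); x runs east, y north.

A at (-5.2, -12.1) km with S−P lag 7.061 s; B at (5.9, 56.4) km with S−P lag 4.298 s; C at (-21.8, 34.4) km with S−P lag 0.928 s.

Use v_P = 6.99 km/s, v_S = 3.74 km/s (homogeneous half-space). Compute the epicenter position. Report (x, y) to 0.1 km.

(-25.1, 41.1)

Distance from S−P lag: d = Δt · v_P v_S / (v_P − v_S) = Δt · (6.99·3.74)/(6.99−3.74) ≈ 8.0439·Δt.
So d_A = 56.80, d_B = 34.57, d_C = 7.46 km.
Circle about each station: (x + 5.2)² + (y + 12.1)² = 56.80²; (x − 5.9)² + (y − 56.4)² = 34.57²; (x + 21.8)² + (y − 34.4)² = 7.46².
Subtracting pairs of circle equations eliminates x²+y² and gives linear equations (the radical axes):
22.2 x + 137.0 y = 5073.48
-33.2 x + 93.0 y = 4655.74
Solving the 2×2 system: x ≈ -25.1, y ≈ 41.1 km.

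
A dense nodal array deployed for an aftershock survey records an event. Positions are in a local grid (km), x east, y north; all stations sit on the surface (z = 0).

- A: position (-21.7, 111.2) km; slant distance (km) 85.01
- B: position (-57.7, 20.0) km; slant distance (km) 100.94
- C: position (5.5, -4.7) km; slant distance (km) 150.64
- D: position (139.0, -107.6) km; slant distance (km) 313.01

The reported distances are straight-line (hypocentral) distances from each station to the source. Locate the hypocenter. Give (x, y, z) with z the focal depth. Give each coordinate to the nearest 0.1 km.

x ≈ -88.5 km, y ≈ 101.1 km, depth ≈ 51.6 km

Each station gives a sphere (x−x_i)² + (y−y_i)² + z² = d_i² (stations at z=0).
Subtracting the A sphere from B and C: z² cancels, leaving linear equations in x and y:
-72.0 x − 182.4 y = -12069.22
54.4 x − 231.8 y = -28249.70
Solving: x ≈ -88.497, y ≈ 101.102 km (keep extra digits for the depth step; rounded: -88.5, 101.1).
Then from the A sphere: z² = 85.01² − (x + 21.7)² − (y − 111.2)² with x = -88.497, y = 101.102, so z ≈ 51.603 ≈ 51.6 km.
Check against D (with the unrounded solution): distance 313.01 ≈ 313.01 km. ✓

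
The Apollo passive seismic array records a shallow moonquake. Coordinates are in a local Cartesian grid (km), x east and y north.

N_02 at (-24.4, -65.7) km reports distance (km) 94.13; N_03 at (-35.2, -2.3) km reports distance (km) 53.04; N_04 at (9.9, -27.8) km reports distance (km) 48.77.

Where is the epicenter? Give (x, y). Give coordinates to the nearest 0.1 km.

Circle about each station: (x + 24.4)² + (y + 65.7)² = 94.13²; (x + 35.2)² + (y + 2.3)² = 53.04²; (x − 9.9)² + (y + 27.8)² = 48.77².
Subtracting pairs of circle equations eliminates x²+y² and gives linear equations (the radical axes):
-21.6 x + 126.8 y = 2379.70
68.6 x + 75.8 y = 2440.94
Solving the 2×2 system: x ≈ 12.5, y ≈ 20.9 km.

x ≈ 12.5 km, y ≈ 20.9 km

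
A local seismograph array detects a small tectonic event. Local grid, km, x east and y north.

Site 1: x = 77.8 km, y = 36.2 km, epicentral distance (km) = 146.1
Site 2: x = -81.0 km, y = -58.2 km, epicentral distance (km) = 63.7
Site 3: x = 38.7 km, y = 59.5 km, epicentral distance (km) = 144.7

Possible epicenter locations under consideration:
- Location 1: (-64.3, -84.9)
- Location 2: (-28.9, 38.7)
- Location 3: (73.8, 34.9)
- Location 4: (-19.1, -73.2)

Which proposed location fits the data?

Location 4

For each candidate, compare |candidate − station| to the reported distance:
Location 1: residuals Site 1 40.6, Site 2 32.2, Site 3 32.7 → max 40.6 km
Location 2: residuals Site 1 39.4, Site 2 46.3, Site 3 74.0 → max 74.0 km
Location 3: residuals Site 1 141.9, Site 2 116.9, Site 3 101.8 → max 141.9 km
Location 4: residuals Site 1 0.0, Site 2 0.0, Site 3 0.0 → max 0.0 km
Only Location 4 has all residuals ≈ 0.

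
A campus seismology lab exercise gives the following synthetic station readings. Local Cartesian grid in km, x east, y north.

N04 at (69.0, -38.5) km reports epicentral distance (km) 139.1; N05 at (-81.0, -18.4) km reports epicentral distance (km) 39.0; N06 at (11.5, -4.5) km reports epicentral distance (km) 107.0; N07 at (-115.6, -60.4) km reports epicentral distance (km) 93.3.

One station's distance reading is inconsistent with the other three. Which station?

N06

Solve using three stations at a time. Using N04, N05, N07 (subtract circle equations pairwise → linear system) gives (x, y) ≈ (-59.7, 14.3).
Distances from that point to each station vs reported:
  N04: calculated 139.1 vs reported 139.1 → residual 0.0 km
  N05: calculated 39.0 vs reported 39.0 → residual 0.0 km
  N06: calculated 73.6 vs reported 107.0 → residual 33.4 km
  N07: calculated 93.3 vs reported 93.3 → residual 0.0 km
N04, N05, N07 are mutually consistent (residuals ≈ 0); N06 is off by 33.4 km.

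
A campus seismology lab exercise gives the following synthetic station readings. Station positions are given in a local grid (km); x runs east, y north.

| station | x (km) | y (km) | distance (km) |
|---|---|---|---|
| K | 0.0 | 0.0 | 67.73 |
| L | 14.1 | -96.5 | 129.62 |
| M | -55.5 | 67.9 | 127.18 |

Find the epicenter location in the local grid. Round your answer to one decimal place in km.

(63.6, 23.3)

Circle about each station: x² + y² = 67.73²; (x − 14.1)² + (y + 96.5)² = 129.62²; (x + 55.5)² + (y − 67.9)² = 127.18².
Subtracting pairs of circle equations eliminates x²+y² and gives linear equations (the radical axes):
28.2 x − 193.0 y = -2702.93
-111.0 x + 135.8 y = -3896.74
Solving the 2×2 system: x ≈ 63.6, y ≈ 23.3 km.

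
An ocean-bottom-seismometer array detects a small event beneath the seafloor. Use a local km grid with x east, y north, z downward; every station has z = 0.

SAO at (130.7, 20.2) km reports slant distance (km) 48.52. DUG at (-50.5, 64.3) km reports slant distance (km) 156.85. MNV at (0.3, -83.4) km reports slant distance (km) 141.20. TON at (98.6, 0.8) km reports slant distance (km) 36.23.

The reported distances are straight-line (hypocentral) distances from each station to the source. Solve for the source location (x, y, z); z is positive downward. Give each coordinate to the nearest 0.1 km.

Each station gives a sphere (x−x_i)² + (y−y_i)² + z² = d_i² (stations at z=0).
Subtracting the SAO sphere from DUG and MNV: z² cancels, leaving linear equations in x and y:
-362.4 x + 88.2 y = -33053.52
-260.8 x − 207.2 y = -28118.13
Solving: x ≈ 95.102, y ≈ 16.002 km (keep extra digits for the depth step; rounded: 95.1, 16.0).
Then from the SAO sphere: z² = 48.52² − (x − 130.7)² − (y − 20.2)² with x = 95.102, y = 16.002, so z ≈ 32.701 ≈ 32.7 km.

(95.1, 16.0, 32.7)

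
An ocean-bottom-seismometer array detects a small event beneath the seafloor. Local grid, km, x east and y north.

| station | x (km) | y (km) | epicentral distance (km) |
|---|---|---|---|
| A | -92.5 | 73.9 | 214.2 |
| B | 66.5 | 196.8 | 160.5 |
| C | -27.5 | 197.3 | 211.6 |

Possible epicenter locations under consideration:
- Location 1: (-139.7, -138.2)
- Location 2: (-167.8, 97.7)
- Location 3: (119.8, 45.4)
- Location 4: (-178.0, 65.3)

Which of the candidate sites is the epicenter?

Location 3

For each candidate, compare |candidate − station| to the reported distance:
Location 1: residuals A 3.1, B 232.9, C 142.2 → max 232.9 km
Location 2: residuals A 135.2, B 93.9, C 39.5 → max 135.2 km
Location 3: residuals A 0.0, B 0.0, C 0.0 → max 0.0 km
Location 4: residuals A 128.3, B 117.1, C 11.4 → max 128.3 km
Only Location 3 has all residuals ≈ 0.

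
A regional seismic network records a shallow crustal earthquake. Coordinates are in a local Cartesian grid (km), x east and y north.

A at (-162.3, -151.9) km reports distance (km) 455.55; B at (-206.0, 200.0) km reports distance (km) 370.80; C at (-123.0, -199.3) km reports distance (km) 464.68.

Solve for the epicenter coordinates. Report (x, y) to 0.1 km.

Circle about each station: (x + 162.3)² + (y + 151.9)² = 455.55²; (x + 206.0)² + (y − 200.0)² = 370.80²; (x + 123.0)² + (y + 199.3)² = 464.68².
Subtracting the A equation from the B and C equations removes the quadratic terms:
-87.4 x + 703.8 y = 103054.26
78.6 x − 94.8 y = -2967.11
Solving the 2×2 system: x ≈ 163.3, y ≈ 166.7 km.
Check against A (with the unrounded x, y): √((x + 162.3)²+(y + 151.9)²) = 455.56 ≈ 455.55 km. ✓

(163.3, 166.7)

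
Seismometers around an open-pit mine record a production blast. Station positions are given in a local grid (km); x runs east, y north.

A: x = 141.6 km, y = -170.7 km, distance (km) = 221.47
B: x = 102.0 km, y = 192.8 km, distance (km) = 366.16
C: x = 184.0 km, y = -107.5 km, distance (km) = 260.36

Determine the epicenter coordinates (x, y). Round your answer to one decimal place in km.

x ≈ -75.6 km, y ≈ -127.4 km

Circle about each station: (x − 141.6)² + (y + 170.7)² = 221.47²; (x − 102.0)² + (y − 192.8)² = 366.16²; (x − 184.0)² + (y + 107.5)² = 260.36².
Subtracting pairs of circle equations eliminates x²+y² and gives linear equations (the radical axes):
-79.2 x + 727.0 y = -86637.39
84.8 x + 126.4 y = -22515.17
Solving the 2×2 system: x ≈ -75.6, y ≈ -127.4 km.
Check against A (with the unrounded x, y): √((x − 141.6)²+(y + 170.7)²) = 221.47 ≈ 221.47 km. ✓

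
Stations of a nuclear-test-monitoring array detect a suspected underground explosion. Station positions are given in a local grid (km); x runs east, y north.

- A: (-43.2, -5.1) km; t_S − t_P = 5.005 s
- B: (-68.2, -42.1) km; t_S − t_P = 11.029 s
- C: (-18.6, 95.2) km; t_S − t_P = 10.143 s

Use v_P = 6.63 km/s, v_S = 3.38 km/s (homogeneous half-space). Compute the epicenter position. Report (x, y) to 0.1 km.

(-42.3, 29.4)

Distance from S−P lag: d = Δt · v_P v_S / (v_P − v_S) = Δt · (6.63·3.38)/(6.63−3.38) ≈ 6.8952·Δt.
So d_A = 34.51, d_B = 76.05, d_C = 69.94 km.
Circle about each station: (x + 43.2)² + (y + 5.1)² = 34.51²; (x + 68.2)² + (y + 42.1)² = 76.05²; (x + 18.6)² + (y − 95.2)² = 69.94².
Subtracting the A equation from the B and C equations removes the quadratic terms:
-50.0 x − 74.0 y = -61.26
49.2 x + 200.6 y = 3816.09
Solving the 2×2 system: x ≈ -42.3, y ≈ 29.4 km.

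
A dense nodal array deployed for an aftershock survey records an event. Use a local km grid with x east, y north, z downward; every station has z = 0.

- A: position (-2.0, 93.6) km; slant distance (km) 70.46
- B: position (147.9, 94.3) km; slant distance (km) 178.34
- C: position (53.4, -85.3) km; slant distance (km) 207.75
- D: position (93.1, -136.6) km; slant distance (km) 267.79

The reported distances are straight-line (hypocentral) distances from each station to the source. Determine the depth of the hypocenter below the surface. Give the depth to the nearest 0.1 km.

Each station gives a sphere (x−x_i)² + (y−y_i)² + z² = d_i² (stations at z=0).
Subtracting the A sphere from B and C: z² cancels, leaving linear equations in x and y:
299.8 x + 1.4 y = -4838.60
110.8 x − 357.8 y = -36832.76
Solving: x ≈ -16.596, y ≈ 97.803 km (keep extra digits for the depth step; rounded: -16.6, 97.8).
Then from the A sphere: z² = 70.46² − (x + 2.0)² − (y − 93.6)² with x = -16.596, y = 97.803, so z ≈ 68.803 ≈ 68.8 km.

z ≈ 68.8 km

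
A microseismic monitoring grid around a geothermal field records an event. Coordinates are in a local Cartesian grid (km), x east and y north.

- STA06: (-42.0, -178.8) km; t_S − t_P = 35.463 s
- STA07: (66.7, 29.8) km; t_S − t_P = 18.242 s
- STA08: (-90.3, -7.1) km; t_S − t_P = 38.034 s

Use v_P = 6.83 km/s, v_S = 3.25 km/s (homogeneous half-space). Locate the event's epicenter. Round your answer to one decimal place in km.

(140.4, -56.0)

Distance from S−P lag: d = Δt · v_P v_S / (v_P − v_S) = Δt · (6.83·3.25)/(6.83−3.25) ≈ 6.2004·Δt.
So d_STA06 = 219.89, d_STA07 = 113.11, d_STA08 = 235.83 km.
Circle about each station: (x + 42.0)² + (y + 178.8)² = 219.89²; (x − 66.7)² + (y − 29.8)² = 113.11²; (x + 90.3)² + (y + 7.1)² = 235.83².
Subtracting the STA06 equation from the STA07 and STA08 equations removes the quadratic terms:
217.4 x + 417.2 y = 7161.23
-96.6 x + 343.4 y = -32793.12
Solving the 2×2 system: x ≈ 140.4, y ≈ -56.0 km.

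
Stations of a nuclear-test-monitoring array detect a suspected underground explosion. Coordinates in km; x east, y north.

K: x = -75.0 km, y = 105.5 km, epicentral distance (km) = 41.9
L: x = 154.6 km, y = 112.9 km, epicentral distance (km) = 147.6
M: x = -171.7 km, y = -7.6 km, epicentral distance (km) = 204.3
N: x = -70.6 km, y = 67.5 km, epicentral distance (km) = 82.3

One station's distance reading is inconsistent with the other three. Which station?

K

Solve using three stations at a time. Using L, M, N (subtract circle equations pairwise → linear system) gives (x, y) ≈ (9.3, 87.2).
Distances from that point to each station vs reported:
  K: calculated 86.3 vs reported 41.9 → residual 44.4 km
  L: calculated 147.6 vs reported 147.6 → residual 0.0 km
  M: calculated 204.3 vs reported 204.3 → residual 0.0 km
  N: calculated 82.3 vs reported 82.3 → residual 0.0 km
L, M, N are mutually consistent (residuals ≈ 0); K is off by 44.4 km.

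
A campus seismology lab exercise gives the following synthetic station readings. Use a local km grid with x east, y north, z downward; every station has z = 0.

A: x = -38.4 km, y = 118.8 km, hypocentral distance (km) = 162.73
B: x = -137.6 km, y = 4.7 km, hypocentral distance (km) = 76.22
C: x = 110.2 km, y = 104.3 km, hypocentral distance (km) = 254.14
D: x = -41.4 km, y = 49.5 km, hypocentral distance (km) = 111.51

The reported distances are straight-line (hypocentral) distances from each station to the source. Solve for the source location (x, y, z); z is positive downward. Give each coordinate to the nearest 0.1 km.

Each station gives a sphere (x−x_i)² + (y−y_i)² + z² = d_i² (stations at z=0).
Subtracting the A sphere from B and C: z² cancels, leaving linear equations in x and y:
-198.4 x − 228.2 y = 24039.41
297.2 x − 29.0 y = -30671.56
Solving: x ≈ -104.607, y ≈ -14.397 km (keep extra digits for the depth step; rounded: -104.6, -14.4).
Then from the A sphere: z² = 162.73² − (x + 38.4)² − (y − 118.8)² with x = -104.607, y = -14.397, so z ≈ 66.002 ≈ 66.0 km.

(-104.6, -14.4, 66.0)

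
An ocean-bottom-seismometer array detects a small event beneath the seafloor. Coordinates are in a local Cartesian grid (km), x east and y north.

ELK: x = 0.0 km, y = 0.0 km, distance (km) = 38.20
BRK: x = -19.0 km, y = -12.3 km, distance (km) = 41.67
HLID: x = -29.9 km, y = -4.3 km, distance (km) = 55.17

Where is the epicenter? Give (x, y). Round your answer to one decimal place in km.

x ≈ 16.2 km, y ≈ -34.6 km

Circle about each station: x² + y² = 38.20²; (x + 19.0)² + (y + 12.3)² = 41.67²; (x + 29.9)² + (y + 4.3)² = 55.17².
Subtracting pairs of circle equations eliminates x²+y² and gives linear equations (the radical axes):
-38.0 x − 24.6 y = 235.14
-59.8 x − 8.6 y = -671.99
Solving the 2×2 system: x ≈ 16.2, y ≈ -34.6 km.
Check against ELK (with the unrounded x, y): √(x²+y²) = 38.21 ≈ 38.20 km. ✓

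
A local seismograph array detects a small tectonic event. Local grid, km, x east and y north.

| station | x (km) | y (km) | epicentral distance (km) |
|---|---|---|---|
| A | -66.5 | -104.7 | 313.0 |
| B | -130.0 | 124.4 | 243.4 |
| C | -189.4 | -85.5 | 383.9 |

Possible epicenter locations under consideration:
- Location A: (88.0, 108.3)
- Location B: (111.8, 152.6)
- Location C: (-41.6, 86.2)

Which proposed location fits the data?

For each candidate, compare |candidate − station| to the reported distance:
Location A: residuals A 49.9, B 24.8, C 45.5 → max 49.9 km
Location B: residuals A 0.0, B 0.0, C 0.0 → max 0.0 km
Location C: residuals A 120.5, B 147.1, C 157.3 → max 157.3 km
Only Location B has all residuals ≈ 0.

Location B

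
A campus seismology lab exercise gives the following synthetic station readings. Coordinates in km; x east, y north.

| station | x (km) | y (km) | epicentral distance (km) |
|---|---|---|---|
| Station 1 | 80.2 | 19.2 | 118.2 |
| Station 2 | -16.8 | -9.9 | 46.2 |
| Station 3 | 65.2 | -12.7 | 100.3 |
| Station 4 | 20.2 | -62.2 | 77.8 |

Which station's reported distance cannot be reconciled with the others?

Solve using three stations at a time. Using Station 1, Station 3, Station 4 (subtract circle equations pairwise → linear system) gives (x, y) ≈ (-34.7, -7.5).
Distances from that point to each station vs reported:
  Station 1: calculated 118.0 vs reported 118.2 → residual 0.2 km
  Station 2: calculated 18.1 vs reported 46.2 → residual 28.1 km
  Station 3: calculated 100.1 vs reported 100.3 → residual 0.2 km
  Station 4: calculated 77.5 vs reported 77.8 → residual 0.3 km
Station 1, Station 3, Station 4 are mutually consistent (residuals ≈ 0); Station 2 is off by 28.1 km.

Station 2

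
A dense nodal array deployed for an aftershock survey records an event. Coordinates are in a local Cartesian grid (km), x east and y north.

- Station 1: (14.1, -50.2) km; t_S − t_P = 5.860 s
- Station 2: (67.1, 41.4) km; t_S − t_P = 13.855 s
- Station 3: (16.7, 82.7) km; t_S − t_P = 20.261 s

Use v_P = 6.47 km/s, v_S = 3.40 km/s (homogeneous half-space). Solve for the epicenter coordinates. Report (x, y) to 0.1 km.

55.5 km east, -57.2 km north

Distance from S−P lag: d = Δt · v_P v_S / (v_P − v_S) = Δt · (6.47·3.40)/(6.47−3.40) ≈ 7.1655·Δt.
So d_Station 1 = 41.99, d_Station 2 = 99.28, d_Station 3 = 145.18 km.
Circle about each station: (x − 14.1)² + (y + 50.2)² = 41.99²; (x − 67.1)² + (y − 41.4)² = 99.28²; (x − 16.7)² + (y − 82.7)² = 145.18².
Subtracting pairs of circle equations eliminates x²+y² and gives linear equations (the radical axes):
106.0 x + 183.2 y = -4595.84
5.2 x + 265.8 y = -14914.74
Solving the 2×2 system: x ≈ 55.5, y ≈ -57.2 km.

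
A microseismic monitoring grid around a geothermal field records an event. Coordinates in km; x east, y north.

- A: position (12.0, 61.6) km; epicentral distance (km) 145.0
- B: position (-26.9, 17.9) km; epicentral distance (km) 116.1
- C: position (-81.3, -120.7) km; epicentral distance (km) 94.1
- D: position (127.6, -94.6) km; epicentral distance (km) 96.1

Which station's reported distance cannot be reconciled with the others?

C

Solve using three stations at a time. Using A, B, D (subtract circle equations pairwise → linear system) gives (x, y) ≈ (32.3, -82.0).
Distances from that point to each station vs reported:
  A: calculated 145.0 vs reported 145.0 → residual 0.0 km
  B: calculated 116.1 vs reported 116.1 → residual 0.0 km
  C: calculated 120.0 vs reported 94.1 → residual 25.9 km
  D: calculated 96.1 vs reported 96.1 → residual 0.0 km
A, B, D are mutually consistent (residuals ≈ 0); C is off by 25.9 km.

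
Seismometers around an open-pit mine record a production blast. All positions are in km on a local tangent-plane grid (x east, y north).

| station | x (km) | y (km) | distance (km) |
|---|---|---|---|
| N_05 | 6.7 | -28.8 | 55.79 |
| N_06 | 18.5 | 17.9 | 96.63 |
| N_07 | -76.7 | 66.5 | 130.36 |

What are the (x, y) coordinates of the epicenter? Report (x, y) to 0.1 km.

x ≈ -40.4 km, y ≈ -58.7 km

Circle about each station: (x − 6.7)² + (y + 28.8)² = 55.79²; (x − 18.5)² + (y − 17.9)² = 96.63²; (x + 76.7)² + (y − 66.5)² = 130.36².
Subtracting the N_05 equation from the N_06 and N_07 equations removes the quadratic terms:
23.6 x + 93.4 y = -6436.50
-166.8 x + 190.6 y = -4450.40
Solving the 2×2 system: x ≈ -40.4, y ≈ -58.7 km.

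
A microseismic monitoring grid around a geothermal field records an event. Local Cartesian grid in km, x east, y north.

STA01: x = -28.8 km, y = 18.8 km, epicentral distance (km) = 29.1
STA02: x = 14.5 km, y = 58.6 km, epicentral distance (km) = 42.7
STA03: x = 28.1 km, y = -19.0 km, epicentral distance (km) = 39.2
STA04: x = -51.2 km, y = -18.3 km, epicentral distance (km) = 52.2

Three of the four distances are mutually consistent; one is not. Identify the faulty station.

STA02

Solve using three stations at a time. Using STA01, STA03, STA04 (subtract circle equations pairwise → linear system) gives (x, y) ≈ (-3.9, 3.7).
Distances from that point to each station vs reported:
  STA01: calculated 29.1 vs reported 29.1 → residual 0.0 km
  STA02: calculated 57.9 vs reported 42.7 → residual 15.2 km
  STA03: calculated 39.2 vs reported 39.2 → residual 0.0 km
  STA04: calculated 52.2 vs reported 52.2 → residual 0.0 km
STA01, STA03, STA04 are mutually consistent (residuals ≈ 0); STA02 is off by 15.2 km.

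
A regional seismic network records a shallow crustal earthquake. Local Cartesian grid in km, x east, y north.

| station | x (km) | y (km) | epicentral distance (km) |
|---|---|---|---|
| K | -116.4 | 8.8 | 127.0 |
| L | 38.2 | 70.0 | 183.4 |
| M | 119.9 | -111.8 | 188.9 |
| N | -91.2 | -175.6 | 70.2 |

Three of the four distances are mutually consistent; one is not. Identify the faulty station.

Solve using three stations at a time. Using K, M, N (subtract circle equations pairwise → linear system) gives (x, y) ≈ (-69.0, -109.0).
Distances from that point to each station vs reported:
  K: calculated 127.0 vs reported 127.0 → residual 0.0 km
  L: calculated 208.6 vs reported 183.4 → residual 25.2 km
  M: calculated 188.9 vs reported 188.9 → residual 0.0 km
  N: calculated 70.2 vs reported 70.2 → residual 0.0 km
K, M, N are mutually consistent (residuals ≈ 0); L is off by 25.2 km.

L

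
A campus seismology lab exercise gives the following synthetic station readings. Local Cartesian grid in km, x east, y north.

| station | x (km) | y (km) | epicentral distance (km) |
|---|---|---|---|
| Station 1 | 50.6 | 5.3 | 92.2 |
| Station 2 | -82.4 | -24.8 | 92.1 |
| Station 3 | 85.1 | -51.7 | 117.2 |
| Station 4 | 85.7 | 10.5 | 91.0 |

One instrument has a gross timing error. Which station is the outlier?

Solve using three stations at a time. Using Station 2, Station 3, Station 4 (subtract circle equations pairwise → linear system) gives (x, y) ≈ (-4.3, 24.1).
Distances from that point to each station vs reported:
  Station 1: calculated 58.0 vs reported 92.2 → residual 34.2 km
  Station 2: calculated 92.1 vs reported 92.1 → residual 0.0 km
  Station 3: calculated 117.2 vs reported 117.2 → residual 0.0 km
  Station 4: calculated 91.0 vs reported 91.0 → residual 0.0 km
Station 2, Station 3, Station 4 are mutually consistent (residuals ≈ 0); Station 1 is off by 34.2 km.

Station 1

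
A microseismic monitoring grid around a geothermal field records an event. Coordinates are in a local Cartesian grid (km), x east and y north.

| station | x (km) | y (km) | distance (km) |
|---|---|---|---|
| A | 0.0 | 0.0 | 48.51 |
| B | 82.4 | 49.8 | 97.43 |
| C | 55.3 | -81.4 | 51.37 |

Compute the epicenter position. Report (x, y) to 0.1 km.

Circle about each station: x² + y² = 48.51²; (x − 82.4)² + (y − 49.8)² = 97.43²; (x − 55.3)² + (y + 81.4)² = 51.37².
Subtracting the A equation from the B and C equations removes the quadratic terms:
164.8 x + 99.6 y = 2130.42
110.6 x − 162.8 y = 9398.39
Solving the 2×2 system: x ≈ 33.9, y ≈ -34.7 km.

33.9 km east, -34.7 km north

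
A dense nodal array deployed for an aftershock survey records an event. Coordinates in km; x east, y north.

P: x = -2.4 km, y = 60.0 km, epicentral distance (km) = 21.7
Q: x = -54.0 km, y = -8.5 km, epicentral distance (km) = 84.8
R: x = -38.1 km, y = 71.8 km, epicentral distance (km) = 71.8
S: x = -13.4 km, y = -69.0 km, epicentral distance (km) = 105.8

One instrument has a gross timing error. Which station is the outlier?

P

Solve using three stations at a time. Using Q, R, S (subtract circle equations pairwise → linear system) gives (x, y) ≈ (21.0, 31.0).
Distances from that point to each station vs reported:
  P: calculated 37.2 vs reported 21.7 → residual 15.5 km
  Q: calculated 84.8 vs reported 84.8 → residual 0.0 km
  R: calculated 71.8 vs reported 71.8 → residual 0.0 km
  S: calculated 105.8 vs reported 105.8 → residual 0.0 km
Q, R, S are mutually consistent (residuals ≈ 0); P is off by 15.5 km.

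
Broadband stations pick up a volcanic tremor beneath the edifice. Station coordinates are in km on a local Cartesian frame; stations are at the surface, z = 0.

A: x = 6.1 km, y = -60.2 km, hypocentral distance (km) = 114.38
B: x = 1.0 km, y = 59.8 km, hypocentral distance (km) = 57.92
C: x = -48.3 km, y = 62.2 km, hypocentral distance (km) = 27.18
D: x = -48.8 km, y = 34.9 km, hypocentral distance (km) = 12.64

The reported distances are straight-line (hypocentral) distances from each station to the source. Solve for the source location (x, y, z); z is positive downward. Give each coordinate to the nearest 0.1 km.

x ≈ -51.3 km, y ≈ 38.0 km, depth ≈ 12.0 km

Each station gives a sphere (x−x_i)² + (y−y_i)² + z² = d_i² (stations at z=0).
Subtracting the A sphere from B and C: z² cancels, leaving linear equations in x and y:
-10.2 x + 240.0 y = 9643.85
-108.8 x + 244.8 y = 14884.51
Solving: x ≈ -51.301, y ≈ 38.002 km (keep extra digits for the depth step; rounded: -51.3, 38.0).
Then from the A sphere: z² = 114.38² − (x − 6.1)² − (y + 60.2)² with x = -51.301, y = 38.002, so z ≈ 12.012 ≈ 12.0 km.
Check against D (with the unrounded solution): distance 12.65 ≈ 12.64 km. ✓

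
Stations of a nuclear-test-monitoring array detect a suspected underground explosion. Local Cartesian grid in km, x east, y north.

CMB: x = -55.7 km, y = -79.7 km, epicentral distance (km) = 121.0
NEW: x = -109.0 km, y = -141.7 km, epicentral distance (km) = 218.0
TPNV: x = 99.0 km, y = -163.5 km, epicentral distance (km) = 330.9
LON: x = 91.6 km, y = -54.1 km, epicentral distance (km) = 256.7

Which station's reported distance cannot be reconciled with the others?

Solve using three stations at a time. Using NEW, TPNV, LON (subtract circle equations pairwise → linear system) gives (x, y) ≈ (-130.1, 75.2).
Distances from that point to each station vs reported:
  CMB: calculated 171.9 vs reported 121.0 → residual 50.9 km
  NEW: calculated 217.9 vs reported 218.0 → residual 0.1 km
  TPNV: calculated 330.9 vs reported 330.9 → residual 0.0 km
  LON: calculated 256.7 vs reported 256.7 → residual 0.0 km
NEW, TPNV, LON are mutually consistent (residuals ≈ 0); CMB is off by 50.9 km.

CMB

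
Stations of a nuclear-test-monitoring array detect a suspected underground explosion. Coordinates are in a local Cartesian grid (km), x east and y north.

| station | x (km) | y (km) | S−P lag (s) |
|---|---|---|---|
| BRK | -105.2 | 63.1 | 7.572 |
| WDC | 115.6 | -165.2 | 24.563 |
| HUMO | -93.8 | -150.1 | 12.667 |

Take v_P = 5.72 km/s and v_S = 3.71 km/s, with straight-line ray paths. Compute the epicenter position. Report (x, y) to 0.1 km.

Distance from S−P lag: d = Δt · v_P v_S / (v_P − v_S) = Δt · (5.72·3.71)/(5.72−3.71) ≈ 10.5578·Δt.
So d_BRK = 79.94, d_WDC = 259.33, d_HUMO = 133.74 km.
Circle about each station: (x + 105.2)² + (y − 63.1)² = 79.94²; (x − 115.6)² + (y + 165.2)² = 259.33²; (x + 93.8)² + (y + 150.1)² = 133.74².
Subtracting pairs of circle equations eliminates x²+y² and gives linear equations (the radical axes):
441.6 x − 456.6 y = -35255.90
22.8 x − 426.4 y = 4783.82
Solving the 2×2 system: x ≈ -96.8, y ≈ -16.4 km.

-96.8 km east, -16.4 km north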